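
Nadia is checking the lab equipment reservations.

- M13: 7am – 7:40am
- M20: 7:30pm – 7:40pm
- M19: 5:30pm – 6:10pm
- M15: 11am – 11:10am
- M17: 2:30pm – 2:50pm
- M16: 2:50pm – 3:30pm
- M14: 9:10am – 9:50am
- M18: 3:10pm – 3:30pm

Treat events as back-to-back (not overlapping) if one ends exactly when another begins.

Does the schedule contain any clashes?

Sorted by start: M13, M14, M15, M17, M16, M18, M19, M20.
M14 starts after M13 ends; M13 is clear from here.
M15 starts after M14 ends; M14 is clear from here.
M17 starts after M15 ends; M15 is clear from here.
M16 starts exactly when M17 ends (back-to-back, no overlap); M17 is clear from here.
M18 starts before M16 ends → M16 and M18 overlap.
That's a conflict, so the schedule is not conflict-free.

Yes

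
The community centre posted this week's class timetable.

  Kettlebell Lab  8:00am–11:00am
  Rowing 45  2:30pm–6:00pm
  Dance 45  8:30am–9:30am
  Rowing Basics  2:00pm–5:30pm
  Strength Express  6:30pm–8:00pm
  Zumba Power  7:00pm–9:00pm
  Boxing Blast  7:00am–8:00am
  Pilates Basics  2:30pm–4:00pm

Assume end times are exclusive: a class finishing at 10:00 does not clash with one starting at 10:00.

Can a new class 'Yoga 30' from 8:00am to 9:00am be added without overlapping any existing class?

Boxing Blast: ends 8:00am at or before Yoga 30 starts 8:00am → clear.
Kettlebell Lab: starts 8:00am before Yoga 30 ends 9:00am, and ends 11:00am after Yoga 30 starts 8:00am → overlap.
Dance 45: starts 8:30am before Yoga 30 ends 9:00am, and ends 9:30am after Yoga 30 starts 8:00am → overlap.
Rowing Basics: starts 2:00pm at or after Yoga 30 ends 9:00am → clear.
Pilates Basics: starts 2:30pm at or after Yoga 30 ends 9:00am → clear.
Rowing 45: starts 2:30pm at or after Yoga 30 ends 9:00am → clear.
Strength Express: starts 6:30pm at or after Yoga 30 ends 9:00am → clear.
Zumba Power: starts 7:00pm at or after Yoga 30 ends 9:00am → clear.
Yoga 30 overlaps Kettlebell Lab, Dance 45.

No — it overlaps Dance 45, Kettlebell Lab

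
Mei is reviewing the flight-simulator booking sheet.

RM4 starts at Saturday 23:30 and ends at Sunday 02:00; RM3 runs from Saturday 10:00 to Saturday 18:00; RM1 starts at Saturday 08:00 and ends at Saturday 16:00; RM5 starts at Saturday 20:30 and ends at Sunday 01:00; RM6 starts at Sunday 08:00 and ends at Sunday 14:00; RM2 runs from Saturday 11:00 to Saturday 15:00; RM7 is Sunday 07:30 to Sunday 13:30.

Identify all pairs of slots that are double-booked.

Two intervals overlap when each starts before the other ends.
Sorted by start: RM1, RM3, RM2, RM5, RM4, RM7, RM6.
RM3 starts before RM1 ends → RM1 and RM3 overlap.
RM2 starts before RM1 ends → RM1 and RM2 overlap.
RM5 starts after RM1 ends; RM1 is clear from here.
RM2 starts before RM3 ends → RM3 and RM2 overlap.
RM5 starts after RM3 ends; RM3 is clear from here.
RM5 starts after RM2 ends; RM2 is clear from here.
RM4 starts before RM5 ends → RM5 and RM4 overlap.
RM7 starts after RM5 ends; RM5 is clear from here.
RM7 starts after RM4 ends; RM4 is clear from here.
RM6 starts before RM7 ends → RM7 and RM6 overlap.

RM1 & RM2, RM1 & RM3, RM2 & RM3, RM4 & RM5, RM6 & RM7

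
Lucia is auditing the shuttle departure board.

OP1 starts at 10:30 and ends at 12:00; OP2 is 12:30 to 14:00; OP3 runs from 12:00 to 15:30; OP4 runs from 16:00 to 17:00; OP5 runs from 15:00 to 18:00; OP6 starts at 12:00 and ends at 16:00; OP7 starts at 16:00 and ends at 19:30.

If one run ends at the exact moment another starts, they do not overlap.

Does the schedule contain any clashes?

Yes

Sorted by start: OP1, OP3, OP6, OP2, OP5, OP4, OP7.
OP3 starts exactly when OP1 ends (back-to-back, no overlap), so OP1 has no further overlaps.
OP6 starts before OP3 ends → OP3 and OP6 overlap.
That's a conflict, so the schedule is not conflict-free.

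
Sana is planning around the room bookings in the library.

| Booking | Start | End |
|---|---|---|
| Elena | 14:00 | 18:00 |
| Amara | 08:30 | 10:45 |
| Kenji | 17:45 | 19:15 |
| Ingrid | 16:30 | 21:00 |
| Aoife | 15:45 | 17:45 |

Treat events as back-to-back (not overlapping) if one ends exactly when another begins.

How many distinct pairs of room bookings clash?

Sorted by start: Amara, Elena, Aoife, Ingrid, Kenji.
Elena starts after Amara ends — done with Amara.
Aoife starts before Elena ends → Elena and Aoife overlap.
Ingrid starts before Elena ends → Elena and Ingrid overlap.
Kenji starts before Elena ends → Elena and Kenji overlap.
Ingrid starts before Aoife ends → Aoife and Ingrid overlap.
Kenji starts exactly when Aoife ends (back-to-back, no overlap).
Kenji starts before Ingrid ends → Ingrid and Kenji overlap.
Overlapping pairs: Aoife & Elena, Aoife & Ingrid, Elena & Ingrid, Elena & Kenji, Ingrid & Kenji — 5 in total.

5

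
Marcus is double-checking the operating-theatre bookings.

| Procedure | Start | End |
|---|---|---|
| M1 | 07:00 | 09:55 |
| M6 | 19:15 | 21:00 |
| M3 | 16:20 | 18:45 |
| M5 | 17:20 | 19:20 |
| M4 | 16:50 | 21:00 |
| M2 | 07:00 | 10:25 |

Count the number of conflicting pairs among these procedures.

Sorted by start: M1, M2, M3, M4, M5, M6.
M2 starts before M1 ends → M1 and M2 overlap.
M3 starts after M1 ends — done with M1.
M3 starts after M2 ends — done with M2.
M4 starts before M3 ends → M3 and M4 overlap.
M5 starts before M3 ends → M3 and M5 overlap.
M6 starts after M3 ends.
M5 starts before M4 ends → M4 and M5 overlap.
M6 starts before M4 ends → M4 and M6 overlap.
M6 starts before M5 ends → M5 and M6 overlap.
Overlapping pairs: M1 & M2, M3 & M4, M3 & M5, M4 & M5, M4 & M6, M5 & M6 — 6 in total.

6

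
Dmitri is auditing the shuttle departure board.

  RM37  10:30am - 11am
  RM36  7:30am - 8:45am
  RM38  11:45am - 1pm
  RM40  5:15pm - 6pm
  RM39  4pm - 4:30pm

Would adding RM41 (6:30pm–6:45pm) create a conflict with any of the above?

No — it doesn't clash with anything

RM36: ends 8:45am at or before RM41 starts 6:30pm → clear.
RM37: ends 11am at or before RM41 starts 6:30pm → clear.
RM38: ends 1pm at or before RM41 starts 6:30pm → clear.
RM39: ends 4:30pm at or before RM41 starts 6:30pm → clear.
RM40: ends 6pm at or before RM41 starts 6:30pm → clear.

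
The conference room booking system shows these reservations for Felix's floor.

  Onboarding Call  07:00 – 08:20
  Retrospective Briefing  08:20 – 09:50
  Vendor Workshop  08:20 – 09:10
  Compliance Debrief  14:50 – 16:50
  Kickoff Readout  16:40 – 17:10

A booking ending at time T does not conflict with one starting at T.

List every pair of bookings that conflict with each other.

Compliance Debrief & Kickoff Readout, Retrospective Briefing & Vendor Workshop

Two intervals overlap when each starts before the other ends.
Sorted by start: Onboarding Call, Retrospective Briefing, Vendor Workshop, Compliance Debrief, Kickoff Readout.
Retrospective Briefing starts exactly when Onboarding Call ends (back-to-back, no overlap), so nothing later overlaps Onboarding Call either.
Vendor Workshop starts before Retrospective Briefing ends → Retrospective Briefing and Vendor Workshop overlap.
Compliance Debrief starts after Retrospective Briefing ends, so nothing later overlaps Retrospective Briefing either.
Compliance Debrief starts after Vendor Workshop ends, so nothing later overlaps Vendor Workshop either.
Kickoff Readout starts before Compliance Debrief ends → Compliance Debrief and Kickoff Readout overlap.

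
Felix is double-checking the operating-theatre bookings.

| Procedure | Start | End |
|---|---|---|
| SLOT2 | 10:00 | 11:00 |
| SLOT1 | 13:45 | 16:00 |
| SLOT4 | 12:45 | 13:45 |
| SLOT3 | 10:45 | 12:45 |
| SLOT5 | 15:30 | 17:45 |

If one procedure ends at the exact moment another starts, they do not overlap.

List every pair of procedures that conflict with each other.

SLOT1 & SLOT5, SLOT2 & SLOT3

Sorted by start: SLOT2, SLOT3, SLOT4, SLOT1, SLOT5.
SLOT3 starts before SLOT2 ends → SLOT2 and SLOT3 overlap.
SLOT4 starts after SLOT2 ends, so nothing later overlaps SLOT2 either.
SLOT4 starts exactly when SLOT3 ends (back-to-back, no overlap), so nothing later overlaps SLOT3 either.
SLOT1 starts exactly when SLOT4 ends (back-to-back, no overlap), so nothing later overlaps SLOT4 either.
SLOT5 starts before SLOT1 ends → SLOT1 and SLOT5 overlap.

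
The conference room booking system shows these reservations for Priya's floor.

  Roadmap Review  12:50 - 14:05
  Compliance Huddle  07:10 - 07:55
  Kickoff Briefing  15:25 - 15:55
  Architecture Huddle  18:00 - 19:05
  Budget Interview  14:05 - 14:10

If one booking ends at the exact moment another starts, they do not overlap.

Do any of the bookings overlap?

Sorted by start: Compliance Huddle, Roadmap Review, Budget Interview, Kickoff Briefing, Architecture Huddle.
Roadmap Review starts after Compliance Huddle ends, so Compliance Huddle has no further overlaps.
Budget Interview starts exactly when Roadmap Review ends (back-to-back, no overlap), so Roadmap Review has no further overlaps.
Kickoff Briefing starts after Budget Interview ends, so Budget Interview has no further overlaps.
Architecture Huddle starts after Kickoff Briefing ends.
Every pair is clear; the schedule has no overlaps.

No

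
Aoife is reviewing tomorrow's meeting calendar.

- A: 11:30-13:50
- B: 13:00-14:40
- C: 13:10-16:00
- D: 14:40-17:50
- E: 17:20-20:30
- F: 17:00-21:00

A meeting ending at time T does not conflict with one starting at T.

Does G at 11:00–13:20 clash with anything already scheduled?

Yes — it overlaps A, B, C

A: starts 11:30 before G ends 13:20, and ends 13:50 after G starts 11:00 → overlap.
B: starts 13:00 before G ends 13:20, and ends 14:40 after G starts 11:00 → overlap.
C: starts 13:10 before G ends 13:20, and ends 16:00 after G starts 11:00 → overlap.
D: starts 14:40 at or after G ends 13:20 → clear.
F: starts 17:00 at or after G ends 13:20 → clear.
E: starts 17:20 at or after G ends 13:20 → clear.
G overlaps A, B, C.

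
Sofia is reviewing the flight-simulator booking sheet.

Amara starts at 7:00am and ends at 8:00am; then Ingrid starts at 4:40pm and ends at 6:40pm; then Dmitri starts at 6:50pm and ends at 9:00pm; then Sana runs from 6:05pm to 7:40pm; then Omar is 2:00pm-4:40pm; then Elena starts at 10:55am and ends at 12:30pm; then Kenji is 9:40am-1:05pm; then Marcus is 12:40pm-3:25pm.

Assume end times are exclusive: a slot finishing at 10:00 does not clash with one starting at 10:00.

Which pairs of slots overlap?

Dmitri & Sana, Elena & Kenji, Ingrid & Sana, Kenji & Marcus, Marcus & Omar

Sorted by start: Amara, Kenji, Elena, Marcus, Omar, Ingrid, Sana, Dmitri.
Kenji starts after Amara ends, so Amara has no further overlaps.
Elena starts before Kenji ends → Kenji and Elena overlap.
Marcus starts before Kenji ends → Kenji and Marcus overlap.
Omar starts after Kenji ends, so Kenji has no further overlaps.
Marcus starts after Elena ends, so Elena has no further overlaps.
Omar starts before Marcus ends → Marcus and Omar overlap.
Ingrid starts after Marcus ends, so Marcus has no further overlaps.
Ingrid starts exactly when Omar ends (back-to-back, no overlap), so Omar has no further overlaps.
Sana starts before Ingrid ends → Ingrid and Sana overlap.
Dmitri starts after Ingrid ends.
Dmitri starts before Sana ends → Sana and Dmitri overlap.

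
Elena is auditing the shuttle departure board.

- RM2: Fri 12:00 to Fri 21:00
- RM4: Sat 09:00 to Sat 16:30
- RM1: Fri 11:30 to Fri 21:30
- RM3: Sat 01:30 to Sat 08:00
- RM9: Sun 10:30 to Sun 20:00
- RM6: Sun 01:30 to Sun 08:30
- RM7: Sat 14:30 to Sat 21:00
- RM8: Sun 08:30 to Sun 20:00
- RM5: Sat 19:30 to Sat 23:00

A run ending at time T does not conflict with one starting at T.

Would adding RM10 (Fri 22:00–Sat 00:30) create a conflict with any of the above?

No — it doesn't clash with anything

RM1: ends Fri 21:30 at or before RM10 starts Fri 22:00 → clear.
RM2: ends Fri 21:00 at or before RM10 starts Fri 22:00 → clear.
RM3: starts Sat 01:30 at or after RM10 ends Sat 00:30 → clear.
RM4: starts Sat 09:00 at or after RM10 ends Sat 00:30 → clear.
RM7: starts Sat 14:30 at or after RM10 ends Sat 00:30 → clear.
RM5: starts Sat 19:30 at or after RM10 ends Sat 00:30 → clear.
RM6: starts Sun 01:30 at or after RM10 ends Sat 00:30 → clear.
RM8: starts Sun 08:30 at or after RM10 ends Sat 00:30 → clear.
RM9: starts Sun 10:30 at or after RM10 ends Sat 00:30 → clear.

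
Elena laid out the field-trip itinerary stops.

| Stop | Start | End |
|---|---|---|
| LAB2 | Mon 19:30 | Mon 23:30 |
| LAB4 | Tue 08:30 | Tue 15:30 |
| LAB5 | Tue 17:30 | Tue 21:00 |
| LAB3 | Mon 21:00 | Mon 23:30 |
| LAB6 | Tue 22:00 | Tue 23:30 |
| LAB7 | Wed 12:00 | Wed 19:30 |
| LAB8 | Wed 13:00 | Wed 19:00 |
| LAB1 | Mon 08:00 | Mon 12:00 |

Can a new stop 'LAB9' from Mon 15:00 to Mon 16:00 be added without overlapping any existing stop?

LAB1: ends Mon 12:00 at or before LAB9 starts Mon 15:00 → clear.
LAB2: starts Mon 19:30 at or after LAB9 ends Mon 16:00 → clear.
LAB3: starts Mon 21:00 at or after LAB9 ends Mon 16:00 → clear.
LAB4: starts Tue 08:30 at or after LAB9 ends Mon 16:00 → clear.
LAB5: starts Tue 17:30 at or after LAB9 ends Mon 16:00 → clear.
LAB6: starts Tue 22:00 at or after LAB9 ends Mon 16:00 → clear.
LAB7: starts Wed 12:00 at or after LAB9 ends Mon 16:00 → clear.
LAB8: starts Wed 13:00 at or after LAB9 ends Mon 16:00 → clear.

Yes — the slot is free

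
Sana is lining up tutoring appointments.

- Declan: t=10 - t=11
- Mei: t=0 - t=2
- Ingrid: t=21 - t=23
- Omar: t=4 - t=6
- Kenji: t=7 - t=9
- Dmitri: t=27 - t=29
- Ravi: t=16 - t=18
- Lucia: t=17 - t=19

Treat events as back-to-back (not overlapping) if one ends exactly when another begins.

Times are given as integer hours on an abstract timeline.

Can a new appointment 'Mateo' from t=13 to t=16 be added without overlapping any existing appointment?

Mei: ends t=2 at or before Mateo starts t=13 → clear.
Omar: ends t=6 at or before Mateo starts t=13 → clear.
Kenji: ends t=9 at or before Mateo starts t=13 → clear.
Declan: ends t=11 at or before Mateo starts t=13 → clear.
Ravi: starts t=16 at or after Mateo ends t=16 → clear.
Lucia: starts t=17 at or after Mateo ends t=16 → clear.
Ingrid: starts t=21 at or after Mateo ends t=16 → clear.
Dmitri: starts t=27 at or after Mateo ends t=16 → clear.

Yes — the slot is free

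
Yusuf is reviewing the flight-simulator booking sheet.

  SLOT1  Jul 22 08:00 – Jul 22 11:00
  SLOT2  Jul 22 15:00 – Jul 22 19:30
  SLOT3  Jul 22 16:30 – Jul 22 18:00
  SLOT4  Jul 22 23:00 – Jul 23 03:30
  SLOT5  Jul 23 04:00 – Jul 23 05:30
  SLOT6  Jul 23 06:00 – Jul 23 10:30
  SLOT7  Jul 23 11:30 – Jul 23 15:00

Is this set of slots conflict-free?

No

Sorted by start: SLOT1, SLOT2, SLOT3, SLOT4, SLOT5, SLOT6, SLOT7.
SLOT2 starts after SLOT1 ends, so nothing later overlaps SLOT1 either.
SLOT3 starts before SLOT2 ends → SLOT2 and SLOT3 overlap.
That's a conflict, so the schedule is not conflict-free.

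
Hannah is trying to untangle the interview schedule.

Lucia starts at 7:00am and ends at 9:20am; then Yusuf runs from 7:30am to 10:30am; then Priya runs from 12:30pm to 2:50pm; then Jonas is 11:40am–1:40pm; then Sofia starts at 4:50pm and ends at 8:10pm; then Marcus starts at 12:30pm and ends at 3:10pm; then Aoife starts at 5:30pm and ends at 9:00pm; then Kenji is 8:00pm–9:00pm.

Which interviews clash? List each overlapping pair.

Aoife & Kenji, Aoife & Sofia, Jonas & Marcus, Jonas & Priya, Kenji & Sofia, Lucia & Yusuf, Marcus & Priya

Sorted by start: Lucia, Yusuf, Jonas, Priya, Marcus, Sofia, Aoife, Kenji.
Yusuf starts before Lucia ends → Lucia and Yusuf overlap.
Jonas starts after Lucia ends; Lucia is clear from here.
Jonas starts after Yusuf ends; Yusuf is clear from here.
Priya starts before Jonas ends → Jonas and Priya overlap.
Marcus starts before Jonas ends → Jonas and Marcus overlap.
Sofia starts after Jonas ends; Jonas is clear from here.
Marcus starts before Priya ends → Priya and Marcus overlap.
Sofia starts after Priya ends; Priya is clear from here.
Sofia starts after Marcus ends; Marcus is clear from here.
Aoife starts before Sofia ends → Sofia and Aoife overlap.
Kenji starts before Sofia ends → Sofia and Kenji overlap.
Kenji starts before Aoife ends → Aoife and Kenji overlap.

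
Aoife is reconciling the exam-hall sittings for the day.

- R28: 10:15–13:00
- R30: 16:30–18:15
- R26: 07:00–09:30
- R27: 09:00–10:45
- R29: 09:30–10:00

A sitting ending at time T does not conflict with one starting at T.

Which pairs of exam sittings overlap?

R26 & R27, R27 & R28, R27 & R29

Sorted by start: R26, R27, R29, R28, R30.
R27 starts before R26 ends → R26 and R27 overlap.
R29 starts exactly when R26 ends (back-to-back, no overlap); R26 is clear from here.
R29 starts before R27 ends → R27 and R29 overlap.
R28 starts before R27 ends → R27 and R28 overlap.
R30 starts after R27 ends.
R28 starts after R29 ends; R29 is clear from here.
R30 starts after R28 ends.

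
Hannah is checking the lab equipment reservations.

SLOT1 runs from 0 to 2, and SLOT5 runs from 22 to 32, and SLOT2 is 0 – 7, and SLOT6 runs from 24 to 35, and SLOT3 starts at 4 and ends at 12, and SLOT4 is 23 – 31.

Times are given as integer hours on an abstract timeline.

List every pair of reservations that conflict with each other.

SLOT1 & SLOT2, SLOT2 & SLOT3, SLOT4 & SLOT5, SLOT4 & SLOT6, SLOT5 & SLOT6

Check each pair: they overlap iff neither finishes before the other starts.
Sorted by start: SLOT1, SLOT2, SLOT3, SLOT5, SLOT4, SLOT6.
SLOT2 starts before SLOT1 ends → SLOT1 and SLOT2 overlap.
SLOT3 starts after SLOT1 ends, so SLOT1 has no further overlaps.
SLOT3 starts before SLOT2 ends → SLOT2 and SLOT3 overlap.
SLOT5 starts after SLOT2 ends, so SLOT2 has no further overlaps.
SLOT5 starts after SLOT3 ends, so SLOT3 has no further overlaps.
SLOT4 starts before SLOT5 ends → SLOT5 and SLOT4 overlap.
SLOT6 starts before SLOT5 ends → SLOT5 and SLOT6 overlap.
SLOT6 starts before SLOT4 ends → SLOT4 and SLOT6 overlap.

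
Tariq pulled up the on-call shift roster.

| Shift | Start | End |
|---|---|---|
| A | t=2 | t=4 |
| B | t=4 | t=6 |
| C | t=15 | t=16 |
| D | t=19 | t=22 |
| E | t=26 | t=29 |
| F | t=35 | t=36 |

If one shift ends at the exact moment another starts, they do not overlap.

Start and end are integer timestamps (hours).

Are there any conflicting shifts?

Sorted by start: A, B, C, D, E, F.
B starts exactly when A ends (back-to-back, no overlap), so A has no further overlaps.
C starts after B ends, so B has no further overlaps.
D starts after C ends, so C has no further overlaps.
E starts after D ends, so D has no further overlaps.
F starts after E ends.
Every pair is clear; the schedule has no overlaps.

No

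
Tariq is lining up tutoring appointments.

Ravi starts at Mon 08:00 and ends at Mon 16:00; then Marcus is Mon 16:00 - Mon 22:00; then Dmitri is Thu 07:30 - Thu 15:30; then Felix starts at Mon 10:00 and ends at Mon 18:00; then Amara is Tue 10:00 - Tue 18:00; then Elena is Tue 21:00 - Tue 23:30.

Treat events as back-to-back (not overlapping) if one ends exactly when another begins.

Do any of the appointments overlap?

Yes

Check each pair: they overlap iff neither finishes before the other starts.
Sorted by start: Ravi, Felix, Marcus, Amara, Elena, Dmitri.
Felix starts before Ravi ends → Ravi and Felix overlap.
That's a conflict, so the schedule is not conflict-free.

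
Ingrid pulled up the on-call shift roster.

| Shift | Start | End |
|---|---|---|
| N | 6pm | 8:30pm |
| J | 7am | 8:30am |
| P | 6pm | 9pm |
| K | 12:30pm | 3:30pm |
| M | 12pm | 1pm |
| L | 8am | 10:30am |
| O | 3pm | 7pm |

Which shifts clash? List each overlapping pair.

Check each pair: they overlap iff neither finishes before the other starts.
Sorted by start: J, L, M, K, O, N, P.
L starts before J ends → J and L overlap.
M starts after J ends — done with J.
M starts after L ends — done with L.
K starts before M ends → M and K overlap.
O starts after M ends — done with M.
O starts before K ends → K and O overlap.
N starts after K ends — done with K.
N starts before O ends → O and N overlap.
P starts before O ends → O and P overlap.
P starts before N ends → N and P overlap.

J & L, K & M, K & O, N & O, N & P, O & P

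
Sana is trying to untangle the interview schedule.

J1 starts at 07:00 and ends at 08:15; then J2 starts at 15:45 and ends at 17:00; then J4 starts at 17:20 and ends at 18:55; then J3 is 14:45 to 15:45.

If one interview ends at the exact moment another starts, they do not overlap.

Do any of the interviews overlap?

Sorted by start: J1, J3, J2, J4.
J3 starts after J1 ends, so nothing later overlaps J1 either.
J2 starts exactly when J3 ends (back-to-back, no overlap), so nothing later overlaps J3 either.
J4 starts after J2 ends.
Every pair is clear; the schedule has no overlaps.

No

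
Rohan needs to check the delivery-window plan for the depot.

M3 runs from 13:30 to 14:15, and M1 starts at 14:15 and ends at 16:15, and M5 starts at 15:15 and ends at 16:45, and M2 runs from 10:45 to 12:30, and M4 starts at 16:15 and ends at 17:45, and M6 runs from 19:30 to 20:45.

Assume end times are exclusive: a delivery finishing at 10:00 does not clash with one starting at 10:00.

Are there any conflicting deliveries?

Sorted by start: M2, M3, M1, M5, M4, M6.
M3 starts after M2 ends, so M2 has no further overlaps.
M1 starts exactly when M3 ends (back-to-back, no overlap), so M3 has no further overlaps.
M5 starts before M1 ends → M1 and M5 overlap.
That's a conflict, so the schedule is not conflict-free.

Yes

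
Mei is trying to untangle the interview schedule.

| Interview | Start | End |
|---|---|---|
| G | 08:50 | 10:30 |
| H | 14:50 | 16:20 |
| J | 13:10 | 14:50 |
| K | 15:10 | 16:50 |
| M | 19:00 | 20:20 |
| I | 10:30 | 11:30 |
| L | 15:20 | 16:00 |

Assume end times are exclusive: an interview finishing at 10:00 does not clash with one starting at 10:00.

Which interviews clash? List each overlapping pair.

H & K, H & L, K & L

Sorted by start: G, I, J, H, K, L, M.
I starts exactly when G ends (back-to-back, no overlap); G is clear from here.
J starts after I ends; I is clear from here.
H starts exactly when J ends (back-to-back, no overlap); J is clear from here.
K starts before H ends → H and K overlap.
L starts before H ends → H and L overlap.
M starts after H ends.
L starts before K ends → K and L overlap.
M starts after K ends.
M starts after L ends.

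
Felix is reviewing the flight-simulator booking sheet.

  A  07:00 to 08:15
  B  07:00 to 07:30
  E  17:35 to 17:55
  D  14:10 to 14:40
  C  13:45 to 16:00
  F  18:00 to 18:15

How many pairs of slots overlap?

Check each pair: they overlap iff neither finishes before the other starts.
Sorted by start: A, B, C, D, E, F.
B starts before A ends → A and B overlap.
C starts after A ends, so nothing later overlaps A either.
C starts after B ends, so nothing later overlaps B either.
D starts before C ends → C and D overlap.
E starts after C ends, so nothing later overlaps C either.
E starts after D ends, so nothing later overlaps D either.
F starts after E ends.
Overlapping pairs: A & B, C & D — 2 in total.

2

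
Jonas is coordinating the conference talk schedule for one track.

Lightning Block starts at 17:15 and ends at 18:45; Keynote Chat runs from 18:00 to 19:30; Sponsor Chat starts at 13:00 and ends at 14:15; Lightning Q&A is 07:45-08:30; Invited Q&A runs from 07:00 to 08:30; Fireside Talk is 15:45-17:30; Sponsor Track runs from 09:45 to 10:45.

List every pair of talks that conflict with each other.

Sorted by start: Invited Q&A, Lightning Q&A, Sponsor Track, Sponsor Chat, Fireside Talk, Lightning Block, Keynote Chat.
Lightning Q&A starts before Invited Q&A ends → Invited Q&A and Lightning Q&A overlap.
Sponsor Track starts after Invited Q&A ends, so nothing later overlaps Invited Q&A either.
Sponsor Track starts after Lightning Q&A ends, so nothing later overlaps Lightning Q&A either.
Sponsor Chat starts after Sponsor Track ends, so nothing later overlaps Sponsor Track either.
Fireside Talk starts after Sponsor Chat ends, so nothing later overlaps Sponsor Chat either.
Lightning Block starts before Fireside Talk ends → Fireside Talk and Lightning Block overlap.
Keynote Chat starts after Fireside Talk ends.
Keynote Chat starts before Lightning Block ends → Lightning Block and Keynote Chat overlap.

Fireside Talk & Lightning Block, Invited Q&A & Lightning Q&A, Keynote Chat & Lightning Block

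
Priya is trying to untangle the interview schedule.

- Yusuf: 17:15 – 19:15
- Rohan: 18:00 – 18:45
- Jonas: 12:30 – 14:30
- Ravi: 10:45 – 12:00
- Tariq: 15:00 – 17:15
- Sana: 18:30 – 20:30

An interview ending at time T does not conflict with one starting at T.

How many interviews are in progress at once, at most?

3

Sort all start/end points and keep a running count:
10:45 start Ravi → 1
12:00 end Ravi → 0
12:30 start Jonas → 1
14:30 end Jonas → 0
15:00 start Tariq → 1
17:15 end Tariq → 0
17:15 start Yusuf → 1
18:00 start Rohan → 2
18:30 start Sana → 3
18:45 end Rohan → 2
19:15 end Yusuf → 1
20:30 end Sana → 0
Peak is 3, at 18:30 (Rohan, Sana, Yusuf).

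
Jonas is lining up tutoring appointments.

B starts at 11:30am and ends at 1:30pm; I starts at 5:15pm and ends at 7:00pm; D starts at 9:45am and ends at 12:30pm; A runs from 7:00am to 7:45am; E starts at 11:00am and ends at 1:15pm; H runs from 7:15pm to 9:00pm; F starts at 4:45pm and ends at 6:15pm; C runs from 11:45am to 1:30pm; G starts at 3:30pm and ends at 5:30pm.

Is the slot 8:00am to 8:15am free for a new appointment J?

Yes — the slot is free

A: ends 7:45am at or before J starts 8:00am → clear.
D: starts 9:45am at or after J ends 8:15am → clear.
E: starts 11:00am at or after J ends 8:15am → clear.
B: starts 11:30am at or after J ends 8:15am → clear.
C: starts 11:45am at or after J ends 8:15am → clear.
G: starts 3:30pm at or after J ends 8:15am → clear.
F: starts 4:45pm at or after J ends 8:15am → clear.
I: starts 5:15pm at or after J ends 8:15am → clear.
H: starts 7:15pm at or after J ends 8:15am → clear.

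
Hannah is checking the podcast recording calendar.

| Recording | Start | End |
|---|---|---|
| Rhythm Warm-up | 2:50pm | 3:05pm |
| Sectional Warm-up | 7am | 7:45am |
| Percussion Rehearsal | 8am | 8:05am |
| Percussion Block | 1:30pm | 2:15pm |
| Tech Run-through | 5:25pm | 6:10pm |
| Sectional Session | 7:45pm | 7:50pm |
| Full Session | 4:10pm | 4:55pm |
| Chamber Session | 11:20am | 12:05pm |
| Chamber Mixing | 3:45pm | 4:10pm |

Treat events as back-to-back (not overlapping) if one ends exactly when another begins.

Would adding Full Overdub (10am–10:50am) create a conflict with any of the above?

No — it doesn't clash with anything

Sectional Warm-up: ends 7:45am at or before Full Overdub starts 10am → clear.
Percussion Rehearsal: ends 8:05am at or before Full Overdub starts 10am → clear.
Chamber Session: starts 11:20am at or after Full Overdub ends 10:50am → clear.
Percussion Block: starts 1:30pm at or after Full Overdub ends 10:50am → clear.
Rhythm Warm-up: starts 2:50pm at or after Full Overdub ends 10:50am → clear.
Chamber Mixing: starts 3:45pm at or after Full Overdub ends 10:50am → clear.
Full Session: starts 4:10pm at or after Full Overdub ends 10:50am → clear.
Tech Run-through: starts 5:25pm at or after Full Overdub ends 10:50am → clear.
Sectional Session: starts 7:45pm at or after Full Overdub ends 10:50am → clear.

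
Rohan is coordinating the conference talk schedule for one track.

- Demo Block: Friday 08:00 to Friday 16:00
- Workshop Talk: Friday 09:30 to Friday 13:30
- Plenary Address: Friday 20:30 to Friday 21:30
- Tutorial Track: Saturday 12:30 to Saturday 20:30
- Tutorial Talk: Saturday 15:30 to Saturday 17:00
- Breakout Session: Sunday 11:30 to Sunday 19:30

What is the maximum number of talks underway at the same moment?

Sweep the timeline, counting +1 at each start and −1 at each end (ends before starts at a tie):
Friday 08:00 start Demo Block → 1
Friday 09:30 start Workshop Talk → 2
Friday 13:30 end Workshop Talk → 1
Friday 16:00 end Demo Block → 0
Friday 20:30 start Plenary Address → 1
Friday 21:30 end Plenary Address → 0
Saturday 12:30 start Tutorial Track → 1
Saturday 15:30 start Tutorial Talk → 2
Saturday 17:00 end Tutorial Talk → 1
Saturday 20:30 end Tutorial Track → 0
Sunday 11:30 start Breakout Session → 1
Sunday 19:30 end Breakout Session → 0
Peak is 2, at Friday 09:30 (Demo Block, Workshop Talk).

2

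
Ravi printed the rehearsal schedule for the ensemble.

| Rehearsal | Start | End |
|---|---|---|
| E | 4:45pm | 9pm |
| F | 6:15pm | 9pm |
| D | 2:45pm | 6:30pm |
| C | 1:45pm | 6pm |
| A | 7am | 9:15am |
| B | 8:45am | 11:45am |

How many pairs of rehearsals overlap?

Sorted by start: A, B, C, D, E, F.
B starts before A ends → A and B overlap.
C starts after A ends, so A has no further overlaps.
C starts after B ends, so B has no further overlaps.
D starts before C ends → C and D overlap.
E starts before C ends → C and E overlap.
F starts after C ends.
E starts before D ends → D and E overlap.
F starts before D ends → D and F overlap.
F starts before E ends → E and F overlap.
Overlapping pairs: A & B, C & D, C & E, D & E, D & F, E & F — 6 in total.

6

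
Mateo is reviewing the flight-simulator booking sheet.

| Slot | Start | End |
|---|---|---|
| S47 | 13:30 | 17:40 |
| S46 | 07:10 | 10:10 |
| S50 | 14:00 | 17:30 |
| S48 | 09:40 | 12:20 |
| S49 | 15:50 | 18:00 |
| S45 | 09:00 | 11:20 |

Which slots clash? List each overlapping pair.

Sorted by start: S46, S45, S48, S47, S50, S49.
S45 starts before S46 ends → S46 and S45 overlap.
S48 starts before S46 ends → S46 and S48 overlap.
S47 starts after S46 ends; S46 is clear from here.
S48 starts before S45 ends → S45 and S48 overlap.
S47 starts after S45 ends; S45 is clear from here.
S47 starts after S48 ends; S48 is clear from here.
S50 starts before S47 ends → S47 and S50 overlap.
S49 starts before S47 ends → S47 and S49 overlap.
S49 starts before S50 ends → S50 and S49 overlap.

S45 & S46, S45 & S48, S46 & S48, S47 & S49, S47 & S50, S49 & S50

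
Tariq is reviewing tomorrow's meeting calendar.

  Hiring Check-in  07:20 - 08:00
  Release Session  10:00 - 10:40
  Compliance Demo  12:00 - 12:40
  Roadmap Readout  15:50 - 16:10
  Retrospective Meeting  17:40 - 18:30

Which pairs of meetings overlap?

no conflicts

Sorted by start: Hiring Check-in, Release Session, Compliance Demo, Roadmap Readout, Retrospective Meeting.
Release Session starts after Hiring Check-in ends — done with Hiring Check-in.
Compliance Demo starts after Release Session ends — done with Release Session.
Roadmap Readout starts after Compliance Demo ends — done with Compliance Demo.
Retrospective Meeting starts after Roadmap Readout ends.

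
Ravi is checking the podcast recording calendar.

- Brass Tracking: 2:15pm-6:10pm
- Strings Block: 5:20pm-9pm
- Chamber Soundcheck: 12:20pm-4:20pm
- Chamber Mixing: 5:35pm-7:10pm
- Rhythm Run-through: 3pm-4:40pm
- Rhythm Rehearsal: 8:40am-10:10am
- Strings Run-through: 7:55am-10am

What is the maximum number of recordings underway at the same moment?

Sweep the timeline, counting +1 at each start and −1 at each end (ends before starts at a tie):
7:55am start Strings Run-through → 1
8:40am start Rhythm Rehearsal → 2
10am end Strings Run-through → 1
10:10am end Rhythm Rehearsal → 0
12:20pm start Chamber Soundcheck → 1
2:15pm start Brass Tracking → 2
3pm start Rhythm Run-through → 3
4:20pm end Chamber Soundcheck → 2
4:40pm end Rhythm Run-through → 1
5:20pm start Strings Block → 2
5:35pm start Chamber Mixing → 3
6:10pm end Brass Tracking → 2
7:10pm end Chamber Mixing → 1
9pm end Strings Block → 0
Peak is 3, at 3pm (Brass Tracking, Chamber Soundcheck, Rhythm Run-through).

3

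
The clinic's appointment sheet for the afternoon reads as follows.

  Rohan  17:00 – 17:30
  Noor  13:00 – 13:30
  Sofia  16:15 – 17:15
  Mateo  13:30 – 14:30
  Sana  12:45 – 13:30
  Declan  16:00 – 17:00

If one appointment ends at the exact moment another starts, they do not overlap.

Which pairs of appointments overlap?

Declan & Sofia, Noor & Sana, Rohan & Sofia

Two intervals overlap when each starts before the other ends.
Sorted by start: Sana, Noor, Mateo, Declan, Sofia, Rohan.
Noor starts before Sana ends → Sana and Noor overlap.
Mateo starts exactly when Sana ends (back-to-back, no overlap), so Sana has no further overlaps.
Mateo starts exactly when Noor ends (back-to-back, no overlap), so Noor has no further overlaps.
Declan starts after Mateo ends, so Mateo has no further overlaps.
Sofia starts before Declan ends → Declan and Sofia overlap.
Rohan starts exactly when Declan ends (back-to-back, no overlap).
Rohan starts before Sofia ends → Sofia and Rohan overlap.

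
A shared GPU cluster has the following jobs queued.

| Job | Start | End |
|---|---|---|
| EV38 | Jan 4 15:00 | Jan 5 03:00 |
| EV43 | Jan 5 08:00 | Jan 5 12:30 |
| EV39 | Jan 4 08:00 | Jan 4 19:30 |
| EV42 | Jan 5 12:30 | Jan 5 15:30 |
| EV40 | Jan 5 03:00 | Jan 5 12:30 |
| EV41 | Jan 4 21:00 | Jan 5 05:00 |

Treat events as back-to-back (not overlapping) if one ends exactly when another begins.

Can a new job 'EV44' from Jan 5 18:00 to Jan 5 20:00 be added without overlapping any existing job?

EV39: ends Jan 4 19:30 at or before EV44 starts Jan 5 18:00 → clear.
EV38: ends Jan 5 03:00 at or before EV44 starts Jan 5 18:00 → clear.
EV41: ends Jan 5 05:00 at or before EV44 starts Jan 5 18:00 → clear.
EV40: ends Jan 5 12:30 at or before EV44 starts Jan 5 18:00 → clear.
EV43: ends Jan 5 12:30 at or before EV44 starts Jan 5 18:00 → clear.
EV42: ends Jan 5 15:30 at or before EV44 starts Jan 5 18:00 → clear.

Yes — the slot is free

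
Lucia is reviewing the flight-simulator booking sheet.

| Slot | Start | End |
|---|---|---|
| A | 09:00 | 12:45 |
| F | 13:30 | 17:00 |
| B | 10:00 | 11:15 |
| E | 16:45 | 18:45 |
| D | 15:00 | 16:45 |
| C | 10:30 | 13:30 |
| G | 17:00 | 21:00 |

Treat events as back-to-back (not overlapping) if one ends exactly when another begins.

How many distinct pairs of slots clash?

6

Sorted by start: A, B, C, F, D, E, G.
B starts before A ends → A and B overlap.
C starts before A ends → A and C overlap.
F starts after A ends — done with A.
C starts before B ends → B and C overlap.
F starts after B ends — done with B.
F starts exactly when C ends (back-to-back, no overlap) — done with C.
D starts before F ends → F and D overlap.
E starts before F ends → F and E overlap.
G starts exactly when F ends (back-to-back, no overlap).
E starts exactly when D ends (back-to-back, no overlap) — done with D.
G starts before E ends → E and G overlap.
Overlapping pairs: A & B, A & C, B & C, D & F, E & F, E & G — 6 in total.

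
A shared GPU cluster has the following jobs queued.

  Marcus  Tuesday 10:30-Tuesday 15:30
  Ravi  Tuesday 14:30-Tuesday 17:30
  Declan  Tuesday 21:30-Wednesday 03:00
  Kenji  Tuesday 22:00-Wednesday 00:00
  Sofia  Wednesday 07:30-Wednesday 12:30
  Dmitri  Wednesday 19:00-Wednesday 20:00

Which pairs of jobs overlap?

Declan & Kenji, Marcus & Ravi

Sorted by start: Marcus, Ravi, Declan, Kenji, Sofia, Dmitri.
Ravi starts before Marcus ends → Marcus and Ravi overlap.
Declan starts after Marcus ends — done with Marcus.
Declan starts after Ravi ends — done with Ravi.
Kenji starts before Declan ends → Declan and Kenji overlap.
Sofia starts after Declan ends — done with Declan.
Sofia starts after Kenji ends — done with Kenji.
Dmitri starts after Sofia ends.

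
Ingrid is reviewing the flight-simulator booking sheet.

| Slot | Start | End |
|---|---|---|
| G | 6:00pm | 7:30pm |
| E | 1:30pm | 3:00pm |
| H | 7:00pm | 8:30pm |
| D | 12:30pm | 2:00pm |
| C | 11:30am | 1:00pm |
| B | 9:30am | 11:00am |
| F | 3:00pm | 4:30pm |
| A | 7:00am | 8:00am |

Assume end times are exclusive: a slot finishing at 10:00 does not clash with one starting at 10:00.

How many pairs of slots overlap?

Sorted by start: A, B, C, D, E, F, G, H.
B starts after A ends, so nothing later overlaps A either.
C starts after B ends, so nothing later overlaps B either.
D starts before C ends → C and D overlap.
E starts after C ends, so nothing later overlaps C either.
E starts before D ends → D and E overlap.
F starts after D ends, so nothing later overlaps D either.
F starts exactly when E ends (back-to-back, no overlap), so nothing later overlaps E either.
G starts after F ends, so nothing later overlaps F either.
H starts before G ends → G and H overlap.
Overlapping pairs: C & D, D & E, G & H — 3 in total.

3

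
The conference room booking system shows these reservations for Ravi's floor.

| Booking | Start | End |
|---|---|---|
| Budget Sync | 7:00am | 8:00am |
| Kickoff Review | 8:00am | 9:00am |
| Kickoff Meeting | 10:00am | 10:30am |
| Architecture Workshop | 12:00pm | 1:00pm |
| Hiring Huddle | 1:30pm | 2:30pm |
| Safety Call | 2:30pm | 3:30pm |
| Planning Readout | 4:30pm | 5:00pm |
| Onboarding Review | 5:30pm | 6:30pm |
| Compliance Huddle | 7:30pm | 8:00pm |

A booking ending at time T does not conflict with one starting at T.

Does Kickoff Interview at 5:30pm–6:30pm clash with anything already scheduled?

Yes — it overlaps Onboarding Review

Budget Sync: ends 8:00am at or before Kickoff Interview starts 5:30pm → clear.
Kickoff Review: ends 9:00am at or before Kickoff Interview starts 5:30pm → clear.
Kickoff Meeting: ends 10:30am at or before Kickoff Interview starts 5:30pm → clear.
Architecture Workshop: ends 1:00pm at or before Kickoff Interview starts 5:30pm → clear.
Hiring Huddle: ends 2:30pm at or before Kickoff Interview starts 5:30pm → clear.
Safety Call: ends 3:30pm at or before Kickoff Interview starts 5:30pm → clear.
Planning Readout: ends 5:00pm at or before Kickoff Interview starts 5:30pm → clear.
Onboarding Review: starts 5:30pm before Kickoff Interview ends 6:30pm, and ends 6:30pm after Kickoff Interview starts 5:30pm → overlap.
Compliance Huddle: starts 7:30pm at or after Kickoff Interview ends 6:30pm → clear.
Kickoff Interview overlaps Onboarding Review.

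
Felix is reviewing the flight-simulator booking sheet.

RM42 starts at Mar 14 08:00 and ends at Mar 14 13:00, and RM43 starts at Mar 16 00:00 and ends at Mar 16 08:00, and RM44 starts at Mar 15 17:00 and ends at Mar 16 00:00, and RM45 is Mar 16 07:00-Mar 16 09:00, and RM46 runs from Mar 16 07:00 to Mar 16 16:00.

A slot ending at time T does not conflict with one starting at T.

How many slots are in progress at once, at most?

3

Sort all start/end points and keep a running count:
Mar 14 08:00 start RM42 → 1
Mar 14 13:00 end RM42 → 0
Mar 15 17:00 start RM44 → 1
Mar 16 00:00 end RM44 → 0
Mar 16 00:00 start RM43 → 1
Mar 16 07:00 start RM45 → 2
Mar 16 07:00 start RM46 → 3
Mar 16 08:00 end RM43 → 2
Mar 16 09:00 end RM45 → 1
Mar 16 16:00 end RM46 → 0
Peak is 3, at Mar 16 07:00 (RM43, RM45, RM46).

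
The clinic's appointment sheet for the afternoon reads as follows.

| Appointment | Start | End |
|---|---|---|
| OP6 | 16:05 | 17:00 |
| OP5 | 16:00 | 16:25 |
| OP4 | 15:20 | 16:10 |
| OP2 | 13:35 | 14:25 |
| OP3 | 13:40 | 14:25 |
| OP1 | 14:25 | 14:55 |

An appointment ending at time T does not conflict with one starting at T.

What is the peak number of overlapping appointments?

Sort all start/end points and keep a running count:
13:35 start OP2 → 1
13:40 start OP3 → 2
14:25 end OP2 → 1
14:25 end OP3 → 0
14:25 start OP1 → 1
14:55 end OP1 → 0
15:20 start OP4 → 1
16:00 start OP5 → 2
16:05 start OP6 → 3
16:10 end OP4 → 2
16:25 end OP5 → 1
17:00 end OP6 → 0
Peak is 3, at 16:05 (OP4, OP5, OP6).

3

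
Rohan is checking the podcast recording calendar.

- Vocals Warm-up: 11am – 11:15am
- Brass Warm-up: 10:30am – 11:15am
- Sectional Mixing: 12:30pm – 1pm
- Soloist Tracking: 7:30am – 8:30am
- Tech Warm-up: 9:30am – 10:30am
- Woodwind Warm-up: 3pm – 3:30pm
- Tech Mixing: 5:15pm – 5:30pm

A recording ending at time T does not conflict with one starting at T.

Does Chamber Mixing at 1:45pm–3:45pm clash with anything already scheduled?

Yes — it overlaps Woodwind Warm-up

Soloist Tracking: ends 8:30am at or before Chamber Mixing starts 1:45pm → clear.
Tech Warm-up: ends 10:30am at or before Chamber Mixing starts 1:45pm → clear.
Brass Warm-up: ends 11:15am at or before Chamber Mixing starts 1:45pm → clear.
Vocals Warm-up: ends 11:15am at or before Chamber Mixing starts 1:45pm → clear.
Sectional Mixing: ends 1pm at or before Chamber Mixing starts 1:45pm → clear.
Woodwind Warm-up: starts 3pm before Chamber Mixing ends 3:45pm, and ends 3:30pm after Chamber Mixing starts 1:45pm → overlap.
Tech Mixing: starts 5:15pm at or after Chamber Mixing ends 3:45pm → clear.
Chamber Mixing overlaps Woodwind Warm-up.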